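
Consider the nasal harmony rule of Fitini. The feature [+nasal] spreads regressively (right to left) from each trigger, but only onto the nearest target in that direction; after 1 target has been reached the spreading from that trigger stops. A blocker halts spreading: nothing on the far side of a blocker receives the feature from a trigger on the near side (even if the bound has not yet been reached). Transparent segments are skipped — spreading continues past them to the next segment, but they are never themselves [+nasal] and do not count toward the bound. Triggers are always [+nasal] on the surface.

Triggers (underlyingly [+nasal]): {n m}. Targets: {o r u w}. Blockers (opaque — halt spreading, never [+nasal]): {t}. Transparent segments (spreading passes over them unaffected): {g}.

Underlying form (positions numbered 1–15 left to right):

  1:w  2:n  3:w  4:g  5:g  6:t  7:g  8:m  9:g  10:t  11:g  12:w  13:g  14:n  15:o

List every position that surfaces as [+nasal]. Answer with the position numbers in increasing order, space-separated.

1 2 8 12 14

From /n/ at 2 leftward: 1 /w/ → [+nasal]; bound reached.
From /m/ at 8 leftward: 7 /g/ transparent; 6 /t/ blocks.
From /n/ at 14 leftward: 13 /g/ transparent; 12 /w/ → [+nasal]; bound reached.
Targets with no active source: positions 3 15 stay [-nasal].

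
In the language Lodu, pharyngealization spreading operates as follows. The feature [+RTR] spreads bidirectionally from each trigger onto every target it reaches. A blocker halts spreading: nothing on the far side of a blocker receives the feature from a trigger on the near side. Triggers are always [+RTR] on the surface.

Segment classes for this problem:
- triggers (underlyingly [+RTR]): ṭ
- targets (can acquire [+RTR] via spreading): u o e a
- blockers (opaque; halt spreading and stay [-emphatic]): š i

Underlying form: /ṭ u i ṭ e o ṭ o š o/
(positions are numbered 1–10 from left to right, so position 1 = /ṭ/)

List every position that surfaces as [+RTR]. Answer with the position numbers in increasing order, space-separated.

From /ṭ/ at 1 rightward: 2 /u/ → [+RTR]; 3 /i/ blocks.
From /ṭ/ at 1 leftward: word edge.
From /ṭ/ at 4 rightward: 5 /e/ → [+RTR]; 6 /o/ → [+RTR]; 7 /ṭ/ is itself a trigger — this domain ends here.
From /ṭ/ at 4 leftward: 3 /i/ blocks.
From /ṭ/ at 7 rightward: 8 /o/ → [+RTR]; 9 /š/ blocks.
From /ṭ/ at 7 leftward: 6 /o/ → [+RTR]; 5 /e/ → [+RTR]; 4 /ṭ/ is itself a trigger — this domain ends here.
Target with no active source: position 10 stays [-emphatic].

1 2 4 5 6 7 8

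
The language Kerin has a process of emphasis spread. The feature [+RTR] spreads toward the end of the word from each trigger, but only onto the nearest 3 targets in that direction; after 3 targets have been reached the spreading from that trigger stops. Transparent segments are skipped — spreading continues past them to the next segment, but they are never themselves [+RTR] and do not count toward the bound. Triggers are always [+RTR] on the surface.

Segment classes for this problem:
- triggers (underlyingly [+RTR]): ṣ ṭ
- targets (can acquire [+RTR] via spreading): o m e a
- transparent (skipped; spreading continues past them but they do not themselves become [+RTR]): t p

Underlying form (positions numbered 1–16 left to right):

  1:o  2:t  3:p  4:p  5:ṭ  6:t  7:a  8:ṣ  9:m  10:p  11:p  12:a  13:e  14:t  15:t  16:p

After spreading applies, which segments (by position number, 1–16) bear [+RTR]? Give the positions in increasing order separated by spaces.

5 7 8 9 12 13

From /ṭ/ at 5 rightward: 6 /t/ transparent; 7 /a/ → [+RTR]; 8 /ṣ/ is itself a trigger — this domain ends here.
From /ṣ/ at 8 rightward: 9 /m/ → [+RTR]; 10 /p/ transparent; 11 /p/ transparent; 12 /a/ → [+RTR]; 13 /e/ → [+RTR]; bound reached.
Target with no active source: position 1 stays [-emphatic].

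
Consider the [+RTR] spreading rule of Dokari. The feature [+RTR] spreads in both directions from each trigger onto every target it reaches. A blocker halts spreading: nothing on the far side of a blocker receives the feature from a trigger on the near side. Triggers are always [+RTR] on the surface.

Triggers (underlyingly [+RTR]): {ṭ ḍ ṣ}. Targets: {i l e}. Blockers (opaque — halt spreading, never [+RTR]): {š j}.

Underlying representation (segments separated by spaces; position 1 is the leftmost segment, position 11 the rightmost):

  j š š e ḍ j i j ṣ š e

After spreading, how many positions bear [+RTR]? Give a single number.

3

From /ḍ/ at 5 rightward: 6 /j/ blocks.
From /ḍ/ at 5 leftward: 4 /e/ → [+RTR]; 3 /š/ blocks.
From /ṣ/ at 9 rightward: 10 /š/ blocks.
From /ṣ/ at 9 leftward: 8 /j/ blocks.
Targets with no active source: positions 7 11 stay [-emphatic].
[+RTR] positions on the surface: 4 5 9.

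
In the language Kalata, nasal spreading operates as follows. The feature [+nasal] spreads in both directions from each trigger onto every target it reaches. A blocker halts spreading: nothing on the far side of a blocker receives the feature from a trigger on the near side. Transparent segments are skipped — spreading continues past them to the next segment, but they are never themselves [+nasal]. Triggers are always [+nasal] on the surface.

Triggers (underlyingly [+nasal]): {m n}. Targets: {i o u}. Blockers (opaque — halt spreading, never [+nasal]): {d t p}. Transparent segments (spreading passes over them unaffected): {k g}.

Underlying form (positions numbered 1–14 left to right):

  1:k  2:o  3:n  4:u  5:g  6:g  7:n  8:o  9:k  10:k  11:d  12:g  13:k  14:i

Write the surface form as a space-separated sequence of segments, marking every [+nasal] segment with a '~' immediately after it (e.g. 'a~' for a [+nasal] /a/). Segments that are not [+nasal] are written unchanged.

k o~ n~ u~ g g n~ o~ k k d g k i

From /n/ at 3 rightward: 4 /u/ → [+nasal]; 5 /g/ transparent; 6 /g/ transparent; 7 /n/ is itself a trigger — this domain ends here.
From /n/ at 3 leftward: 2 /o/ → [+nasal]; 1 /k/ transparent; word edge.
From /n/ at 7 rightward: 8 /o/ → [+nasal]; 9 /k/ transparent; 10 /k/ transparent; 11 /d/ blocks.
From /n/ at 7 leftward: 6 /g/ transparent; 5 /g/ transparent; 4 /u/ → [+nasal]; 3 /n/ is itself a trigger — this domain ends here.
Target with no active source: position 14 stays [-nasal].
[+nasal] positions on the surface: 2 3 4 7 8.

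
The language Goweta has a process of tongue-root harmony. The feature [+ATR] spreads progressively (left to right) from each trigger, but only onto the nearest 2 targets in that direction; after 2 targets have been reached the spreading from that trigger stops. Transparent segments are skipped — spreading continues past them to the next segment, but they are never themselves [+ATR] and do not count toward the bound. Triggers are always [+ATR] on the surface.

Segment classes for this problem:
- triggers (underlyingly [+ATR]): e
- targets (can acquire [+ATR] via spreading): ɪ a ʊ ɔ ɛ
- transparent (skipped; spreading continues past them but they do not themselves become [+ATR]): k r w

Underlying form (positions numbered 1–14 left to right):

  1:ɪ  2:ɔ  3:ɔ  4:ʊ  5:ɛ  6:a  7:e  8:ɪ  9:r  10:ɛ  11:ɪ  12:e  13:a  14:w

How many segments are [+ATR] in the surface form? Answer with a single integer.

5

From /e/ at 7 rightward: 8 /ɪ/ → [+ATR]; 9 /r/ transparent; 10 /ɛ/ → [+ATR]; bound reached.
From /e/ at 12 rightward: 13 /a/ → [+ATR]; 14 /w/ transparent; word edge.
Targets with no active source: positions 1 2 3 4 5 6 11 stay [-ATR].
[+ATR] positions on the surface: 7 8 10 12 13.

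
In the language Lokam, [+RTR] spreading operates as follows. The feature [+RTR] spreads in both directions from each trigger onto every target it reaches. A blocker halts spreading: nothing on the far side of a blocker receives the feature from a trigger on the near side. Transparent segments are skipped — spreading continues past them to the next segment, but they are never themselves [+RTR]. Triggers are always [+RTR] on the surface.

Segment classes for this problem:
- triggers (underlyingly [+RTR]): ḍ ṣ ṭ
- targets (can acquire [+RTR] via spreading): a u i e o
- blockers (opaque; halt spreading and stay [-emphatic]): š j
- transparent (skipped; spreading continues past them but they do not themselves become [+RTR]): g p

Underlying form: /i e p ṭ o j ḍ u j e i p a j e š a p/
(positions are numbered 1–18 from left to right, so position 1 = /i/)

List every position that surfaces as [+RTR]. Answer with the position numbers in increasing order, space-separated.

From /ṭ/ at 4 rightward: 5 /o/ → [+RTR]; 6 /j/ blocks.
From /ṭ/ at 4 leftward: 3 /p/ transparent; 2 /e/ → [+RTR]; 1 /i/ → [+RTR]; word edge.
From /ḍ/ at 7 rightward: 8 /u/ → [+RTR]; 9 /j/ blocks.
From /ḍ/ at 7 leftward: 6 /j/ blocks.
Targets with no active source: positions 10 11 13 15 17 stay [-emphatic].

1 2 4 5 7 8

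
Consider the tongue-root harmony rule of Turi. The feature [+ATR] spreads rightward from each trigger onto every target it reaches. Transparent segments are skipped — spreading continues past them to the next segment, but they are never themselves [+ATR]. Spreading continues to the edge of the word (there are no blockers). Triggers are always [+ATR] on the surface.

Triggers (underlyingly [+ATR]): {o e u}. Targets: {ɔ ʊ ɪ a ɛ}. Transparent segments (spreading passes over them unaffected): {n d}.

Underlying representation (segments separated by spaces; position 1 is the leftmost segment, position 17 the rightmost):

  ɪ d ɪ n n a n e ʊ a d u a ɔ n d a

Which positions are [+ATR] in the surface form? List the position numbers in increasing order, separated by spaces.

From /e/ at 8 rightward: 9 /ʊ/ → [+ATR]; 10 /a/ → [+ATR]; 11 /d/ transparent; 12 /u/ is itself a trigger — this domain ends here.
From /u/ at 12 rightward: 13 /a/ → [+ATR]; 14 /ɔ/ → [+ATR]; 15 /n/ transparent; 16 /d/ transparent; 17 /a/ → [+ATR]; word edge.
Targets with no active source: positions 1 3 6 stay [-ATR].

8 9 10 12 13 14 17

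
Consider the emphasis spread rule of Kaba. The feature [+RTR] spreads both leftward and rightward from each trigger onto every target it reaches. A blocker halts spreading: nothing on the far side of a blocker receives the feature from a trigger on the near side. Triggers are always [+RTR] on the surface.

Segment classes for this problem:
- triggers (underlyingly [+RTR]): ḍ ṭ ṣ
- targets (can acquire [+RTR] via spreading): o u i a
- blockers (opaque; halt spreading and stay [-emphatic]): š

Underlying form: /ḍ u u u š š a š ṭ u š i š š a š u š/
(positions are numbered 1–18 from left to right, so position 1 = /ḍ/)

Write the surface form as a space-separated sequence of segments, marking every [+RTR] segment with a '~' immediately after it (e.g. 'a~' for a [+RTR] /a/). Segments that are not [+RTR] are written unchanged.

From /ḍ/ at 1 rightward: 2 /u/ → [+RTR]; 3 /u/ → [+RTR]; 4 /u/ → [+RTR]; 5 /š/ blocks.
From /ḍ/ at 1 leftward: word edge.
From /ṭ/ at 9 rightward: 10 /u/ → [+RTR]; 11 /š/ blocks.
From /ṭ/ at 9 leftward: 8 /š/ blocks.
Targets with no active source: positions 7 12 15 17 stay [-emphatic].
[+RTR] positions on the surface: 1 2 3 4 9 10.

ḍ~ u~ u~ u~ š š a š ṭ~ u~ š i š š a š u š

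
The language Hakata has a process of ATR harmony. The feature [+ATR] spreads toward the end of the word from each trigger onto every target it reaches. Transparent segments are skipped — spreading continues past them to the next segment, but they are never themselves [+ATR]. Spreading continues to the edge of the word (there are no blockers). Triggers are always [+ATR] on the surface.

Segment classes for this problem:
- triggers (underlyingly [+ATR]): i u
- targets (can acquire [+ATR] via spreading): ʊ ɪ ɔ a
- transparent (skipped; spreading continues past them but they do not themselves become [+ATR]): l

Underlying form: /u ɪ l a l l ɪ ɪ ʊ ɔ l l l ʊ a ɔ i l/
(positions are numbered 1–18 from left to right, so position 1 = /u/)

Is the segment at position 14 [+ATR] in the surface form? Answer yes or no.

yes

From /u/ at 1 rightward: 2 /ɪ/ → [+ATR]; 3 /l/ transparent; 4 /a/ → [+ATR]; 5 /l/ transparent; 6 /l/ transparent; 7 /ɪ/ → [+ATR]; 8 /ɪ/ → [+ATR]; 9 /ʊ/ → [+ATR]; 10 /ɔ/ → [+ATR]; 11 /l/ transparent; 12 /l/ transparent; 13 /l/ transparent; 14 /ʊ/ → [+ATR]; 15 /a/ → [+ATR]; 16 /ɔ/ → [+ATR]; 17 /i/ is itself a trigger — this domain ends here.
From /i/ at 17 rightward: 18 /l/ transparent; word edge.
[+ATR] positions on the surface: 1 2 4 7 8 9 10 14 15 16 17.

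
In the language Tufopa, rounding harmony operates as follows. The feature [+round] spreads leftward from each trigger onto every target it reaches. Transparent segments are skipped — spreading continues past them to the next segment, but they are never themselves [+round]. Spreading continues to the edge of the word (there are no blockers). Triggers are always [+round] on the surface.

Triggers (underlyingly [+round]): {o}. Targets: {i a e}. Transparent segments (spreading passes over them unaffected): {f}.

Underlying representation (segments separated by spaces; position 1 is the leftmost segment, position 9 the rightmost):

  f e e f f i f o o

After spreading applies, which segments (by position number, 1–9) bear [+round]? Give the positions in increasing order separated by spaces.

From /o/ at 8 leftward: 7 /f/ transparent; 6 /i/ → [+round]; 5 /f/ transparent; 4 /f/ transparent; 3 /e/ → [+round]; 2 /e/ → [+round]; 1 /f/ transparent; word edge.
From /o/ at 9 leftward: 8 /o/ is itself a trigger — this domain ends here.

2 3 6 8 9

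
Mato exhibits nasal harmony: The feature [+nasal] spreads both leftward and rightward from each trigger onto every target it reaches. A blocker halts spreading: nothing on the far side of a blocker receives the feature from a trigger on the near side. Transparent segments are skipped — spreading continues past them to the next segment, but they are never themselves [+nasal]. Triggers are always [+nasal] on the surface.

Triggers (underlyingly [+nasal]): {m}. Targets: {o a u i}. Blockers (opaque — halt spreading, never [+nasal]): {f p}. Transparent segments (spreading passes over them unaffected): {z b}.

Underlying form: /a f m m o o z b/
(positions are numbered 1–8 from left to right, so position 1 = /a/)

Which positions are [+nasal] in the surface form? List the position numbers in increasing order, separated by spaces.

3 4 5 6

From /m/ at 3 rightward: 4 /m/ is itself a trigger — this domain ends here.
From /m/ at 3 leftward: 2 /f/ blocks.
From /m/ at 4 rightward: 5 /o/ → [+nasal]; 6 /o/ → [+nasal]; 7 /z/ transparent; 8 /b/ transparent; word edge.
From /m/ at 4 leftward: 3 /m/ is itself a trigger — this domain ends here.
Target with no active source: position 1 stays [-nasal].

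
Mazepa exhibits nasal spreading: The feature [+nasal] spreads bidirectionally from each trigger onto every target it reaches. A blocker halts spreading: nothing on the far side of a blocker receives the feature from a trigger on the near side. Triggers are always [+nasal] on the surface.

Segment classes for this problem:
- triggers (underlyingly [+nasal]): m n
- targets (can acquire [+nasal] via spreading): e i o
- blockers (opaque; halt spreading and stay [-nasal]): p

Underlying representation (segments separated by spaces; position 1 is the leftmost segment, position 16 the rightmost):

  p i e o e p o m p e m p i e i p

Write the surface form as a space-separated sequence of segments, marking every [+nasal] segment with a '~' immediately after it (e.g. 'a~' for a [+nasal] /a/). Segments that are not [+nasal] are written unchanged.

p i e o e p o~ m~ p e~ m~ p i e i p

From /m/ at 8 rightward: 9 /p/ blocks.
From /m/ at 8 leftward: 7 /o/ → [+nasal]; 6 /p/ blocks.
From /m/ at 11 rightward: 12 /p/ blocks.
From /m/ at 11 leftward: 10 /e/ → [+nasal]; 9 /p/ blocks.
Targets with no active source: positions 2 3 4 5 13 14 15 stay [-nasal].
[+nasal] positions on the surface: 7 8 10 11.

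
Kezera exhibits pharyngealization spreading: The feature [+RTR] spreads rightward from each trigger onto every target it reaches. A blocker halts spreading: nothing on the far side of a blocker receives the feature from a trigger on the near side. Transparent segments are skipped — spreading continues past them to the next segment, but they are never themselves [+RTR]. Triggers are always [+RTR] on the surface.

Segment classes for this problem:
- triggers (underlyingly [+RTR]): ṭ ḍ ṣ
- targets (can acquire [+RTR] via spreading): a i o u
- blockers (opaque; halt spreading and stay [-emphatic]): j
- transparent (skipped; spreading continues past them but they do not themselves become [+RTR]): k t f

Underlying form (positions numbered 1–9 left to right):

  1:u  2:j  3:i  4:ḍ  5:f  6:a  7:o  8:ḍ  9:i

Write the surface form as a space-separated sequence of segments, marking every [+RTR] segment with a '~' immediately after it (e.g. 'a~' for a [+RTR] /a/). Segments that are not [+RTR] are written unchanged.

u j i ḍ~ f a~ o~ ḍ~ i~

From /ḍ/ at 4 rightward: 5 /f/ transparent; 6 /a/ → [+RTR]; 7 /o/ → [+RTR]; 8 /ḍ/ is itself a trigger — this domain ends here.
From /ḍ/ at 8 rightward: 9 /i/ → [+RTR]; word edge.
Targets with no active source: positions 1 3 stay [-emphatic].
[+RTR] positions on the surface: 4 6 7 8 9.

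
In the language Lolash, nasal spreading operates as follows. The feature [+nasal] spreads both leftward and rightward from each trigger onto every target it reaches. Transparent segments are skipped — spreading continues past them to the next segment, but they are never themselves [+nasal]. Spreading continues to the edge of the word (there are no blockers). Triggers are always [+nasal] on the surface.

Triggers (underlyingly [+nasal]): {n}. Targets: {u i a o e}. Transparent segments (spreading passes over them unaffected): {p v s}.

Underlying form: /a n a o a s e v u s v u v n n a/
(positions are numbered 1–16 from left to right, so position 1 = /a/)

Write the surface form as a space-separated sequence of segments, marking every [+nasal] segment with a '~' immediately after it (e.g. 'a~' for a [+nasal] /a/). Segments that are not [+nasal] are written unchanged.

From /n/ at 2 rightward: 3 /a/ → [+nasal]; 4 /o/ → [+nasal]; 5 /a/ → [+nasal]; 6 /s/ transparent; 7 /e/ → [+nasal]; 8 /v/ transparent; 9 /u/ → [+nasal]; 10 /s/ transparent; 11 /v/ transparent; 12 /u/ → [+nasal]; 13 /v/ transparent; 14 /n/ is itself a trigger — this domain ends here.
From /n/ at 2 leftward: 1 /a/ → [+nasal]; word edge.
From /n/ at 14 rightward: 15 /n/ is itself a trigger — this domain ends here.
From /n/ at 14 leftward: 13 /v/ transparent; 12 /u/ → [+nasal]; 11 /v/ transparent; 10 /s/ transparent; 9 /u/ → [+nasal]; 8 /v/ transparent; 7 /e/ → [+nasal]; 6 /s/ transparent; 5 /a/ → [+nasal]; 4 /o/ → [+nasal]; 3 /a/ → [+nasal]; 2 /n/ is itself a trigger — this domain ends here.
From /n/ at 15 rightward: 16 /a/ → [+nasal]; word edge.
From /n/ at 15 leftward: 14 /n/ is itself a trigger — this domain ends here.
[+nasal] positions on the surface: 1 2 3 4 5 7 9 12 14 15 16.

a~ n~ a~ o~ a~ s e~ v u~ s v u~ v n~ n~ a~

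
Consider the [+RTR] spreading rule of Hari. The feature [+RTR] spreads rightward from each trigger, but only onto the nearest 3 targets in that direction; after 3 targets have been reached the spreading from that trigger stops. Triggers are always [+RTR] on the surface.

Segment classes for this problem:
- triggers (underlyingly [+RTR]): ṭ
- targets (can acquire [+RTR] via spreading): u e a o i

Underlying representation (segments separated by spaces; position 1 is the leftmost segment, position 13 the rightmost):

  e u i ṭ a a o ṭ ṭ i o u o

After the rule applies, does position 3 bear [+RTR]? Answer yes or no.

no

From /ṭ/ at 4 rightward: 5 /a/ → [+RTR]; 6 /a/ → [+RTR]; 7 /o/ → [+RTR]; bound reached.
From /ṭ/ at 8 rightward: 9 /ṭ/ is itself a trigger — this domain ends here.
From /ṭ/ at 9 rightward: 10 /i/ → [+RTR]; 11 /o/ → [+RTR]; 12 /u/ → [+RTR]; bound reached.
Targets with no active source: positions 1 2 3 13 stay [-emphatic].
[+RTR] positions on the surface: 4 5 6 7 8 9 10 11 12.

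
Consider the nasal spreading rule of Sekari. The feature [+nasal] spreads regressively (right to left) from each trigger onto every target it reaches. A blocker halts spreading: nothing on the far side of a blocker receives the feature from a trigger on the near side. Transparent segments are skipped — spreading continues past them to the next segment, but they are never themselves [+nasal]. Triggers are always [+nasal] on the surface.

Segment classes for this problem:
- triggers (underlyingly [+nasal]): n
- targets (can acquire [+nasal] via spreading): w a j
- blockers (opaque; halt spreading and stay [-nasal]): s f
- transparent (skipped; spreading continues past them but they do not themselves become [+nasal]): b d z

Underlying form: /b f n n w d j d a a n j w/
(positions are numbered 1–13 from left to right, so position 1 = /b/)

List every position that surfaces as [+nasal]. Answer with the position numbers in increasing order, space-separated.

3 4 5 7 9 10 11

From /n/ at 3 leftward: 2 /f/ blocks.
From /n/ at 4 leftward: 3 /n/ is itself a trigger — this domain ends here.
From /n/ at 11 leftward: 10 /a/ → [+nasal]; 9 /a/ → [+nasal]; 8 /d/ transparent; 7 /j/ → [+nasal]; 6 /d/ transparent; 5 /w/ → [+nasal]; 4 /n/ is itself a trigger — this domain ends here.
Targets with no active source: positions 12 13 stay [-nasal].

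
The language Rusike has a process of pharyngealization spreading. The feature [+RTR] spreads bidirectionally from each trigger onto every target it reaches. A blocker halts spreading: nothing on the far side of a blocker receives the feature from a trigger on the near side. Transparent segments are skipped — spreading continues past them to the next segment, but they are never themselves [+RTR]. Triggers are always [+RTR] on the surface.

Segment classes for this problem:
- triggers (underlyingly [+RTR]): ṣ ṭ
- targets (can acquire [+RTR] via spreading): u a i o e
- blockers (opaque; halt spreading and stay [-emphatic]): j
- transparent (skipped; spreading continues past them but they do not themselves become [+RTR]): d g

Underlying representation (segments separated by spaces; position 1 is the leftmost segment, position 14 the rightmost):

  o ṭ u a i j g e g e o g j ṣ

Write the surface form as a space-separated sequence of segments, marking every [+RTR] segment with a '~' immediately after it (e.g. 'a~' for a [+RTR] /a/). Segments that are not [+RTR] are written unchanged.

o~ ṭ~ u~ a~ i~ j g e g e o g j ṣ~

From /ṭ/ at 2 rightward: 3 /u/ → [+RTR]; 4 /a/ → [+RTR]; 5 /i/ → [+RTR]; 6 /j/ blocks.
From /ṭ/ at 2 leftward: 1 /o/ → [+RTR]; word edge.
From /ṣ/ at 14 rightward: word edge.
From /ṣ/ at 14 leftward: 13 /j/ blocks.
Targets with no active source: positions 8 10 11 stay [-emphatic].
[+RTR] positions on the surface: 1 2 3 4 5 14.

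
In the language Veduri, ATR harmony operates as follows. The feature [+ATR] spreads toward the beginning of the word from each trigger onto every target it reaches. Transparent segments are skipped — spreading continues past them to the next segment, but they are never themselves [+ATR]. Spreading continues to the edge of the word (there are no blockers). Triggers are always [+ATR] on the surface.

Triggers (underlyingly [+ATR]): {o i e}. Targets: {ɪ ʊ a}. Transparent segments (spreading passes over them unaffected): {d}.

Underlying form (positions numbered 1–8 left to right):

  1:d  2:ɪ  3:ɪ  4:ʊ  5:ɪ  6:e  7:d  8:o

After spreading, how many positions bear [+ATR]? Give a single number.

From /e/ at 6 leftward: 5 /ɪ/ → [+ATR]; 4 /ʊ/ → [+ATR]; 3 /ɪ/ → [+ATR]; 2 /ɪ/ → [+ATR]; 1 /d/ transparent; word edge.
From /o/ at 8 leftward: 7 /d/ transparent; 6 /e/ is itself a trigger — this domain ends here.
[+ATR] positions on the surface: 2 3 4 5 6 8.

6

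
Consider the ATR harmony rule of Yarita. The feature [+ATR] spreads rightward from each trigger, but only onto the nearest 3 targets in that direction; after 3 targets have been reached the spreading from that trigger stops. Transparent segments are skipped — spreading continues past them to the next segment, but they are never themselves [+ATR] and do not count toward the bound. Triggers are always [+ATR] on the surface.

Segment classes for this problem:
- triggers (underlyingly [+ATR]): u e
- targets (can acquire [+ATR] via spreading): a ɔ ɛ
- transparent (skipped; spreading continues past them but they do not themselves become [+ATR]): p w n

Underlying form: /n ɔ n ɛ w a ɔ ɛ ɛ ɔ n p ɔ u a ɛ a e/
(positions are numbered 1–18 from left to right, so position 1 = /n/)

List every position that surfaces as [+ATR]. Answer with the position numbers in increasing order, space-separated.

From /u/ at 14 rightward: 15 /a/ → [+ATR]; 16 /ɛ/ → [+ATR]; 17 /a/ → [+ATR]; bound reached.
From /e/ at 18 rightward: word edge.
Targets with no active source: positions 2 4 6 7 8 9 10 13 stay [-ATR].

14 15 16 17 18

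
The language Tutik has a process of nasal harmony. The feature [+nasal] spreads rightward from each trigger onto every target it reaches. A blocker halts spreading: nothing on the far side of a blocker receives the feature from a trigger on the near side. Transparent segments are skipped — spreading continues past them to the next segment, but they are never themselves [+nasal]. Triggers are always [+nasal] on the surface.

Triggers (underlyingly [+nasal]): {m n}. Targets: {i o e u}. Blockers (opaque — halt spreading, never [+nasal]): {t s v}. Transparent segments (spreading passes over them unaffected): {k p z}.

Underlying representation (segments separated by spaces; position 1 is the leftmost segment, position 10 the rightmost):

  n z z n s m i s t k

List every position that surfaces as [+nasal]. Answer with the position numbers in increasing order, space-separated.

1 4 6 7

From /n/ at 1 rightward: 2 /z/ transparent; 3 /z/ transparent; 4 /n/ is itself a trigger — this domain ends here.
From /n/ at 4 rightward: 5 /s/ blocks.
From /m/ at 6 rightward: 7 /i/ → [+nasal]; 8 /s/ blocks.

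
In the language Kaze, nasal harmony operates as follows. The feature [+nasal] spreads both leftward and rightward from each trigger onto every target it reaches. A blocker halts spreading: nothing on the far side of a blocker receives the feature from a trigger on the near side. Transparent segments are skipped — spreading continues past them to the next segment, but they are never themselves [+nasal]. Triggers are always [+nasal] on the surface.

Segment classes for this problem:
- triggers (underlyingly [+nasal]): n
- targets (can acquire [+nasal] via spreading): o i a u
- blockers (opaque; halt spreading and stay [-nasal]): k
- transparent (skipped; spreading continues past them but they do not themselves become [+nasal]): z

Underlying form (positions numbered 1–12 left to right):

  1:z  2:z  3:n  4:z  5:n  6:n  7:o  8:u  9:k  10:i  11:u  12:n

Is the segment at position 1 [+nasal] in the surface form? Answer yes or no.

no

From /n/ at 3 rightward: 4 /z/ transparent; 5 /n/ is itself a trigger — this domain ends here.
From /n/ at 3 leftward: 2 /z/ transparent; 1 /z/ transparent; word edge.
From /n/ at 5 rightward: 6 /n/ is itself a trigger — this domain ends here.
From /n/ at 5 leftward: 4 /z/ transparent; 3 /n/ is itself a trigger — this domain ends here.
From /n/ at 6 rightward: 7 /o/ → [+nasal]; 8 /u/ → [+nasal]; 9 /k/ blocks.
From /n/ at 6 leftward: 5 /n/ is itself a trigger — this domain ends here.
From /n/ at 12 rightward: word edge.
From /n/ at 12 leftward: 11 /u/ → [+nasal]; 10 /i/ → [+nasal]; 9 /k/ blocks.
[+nasal] positions on the surface: 3 5 6 7 8 10 11 12.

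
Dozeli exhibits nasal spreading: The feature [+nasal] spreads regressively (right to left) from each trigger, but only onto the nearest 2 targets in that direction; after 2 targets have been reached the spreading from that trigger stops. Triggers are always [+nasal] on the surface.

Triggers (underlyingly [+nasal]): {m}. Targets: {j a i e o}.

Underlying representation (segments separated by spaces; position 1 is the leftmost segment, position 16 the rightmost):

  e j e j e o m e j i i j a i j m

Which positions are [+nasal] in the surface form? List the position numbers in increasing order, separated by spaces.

5 6 7 14 15 16

From /m/ at 7 leftward: 6 /o/ → [+nasal]; 5 /e/ → [+nasal]; bound reached.
From /m/ at 16 leftward: 15 /j/ → [+nasal]; 14 /i/ → [+nasal]; bound reached.
Targets with no active source: positions 1 2 3 4 8 9 10 11 12 13 stay [-nasal].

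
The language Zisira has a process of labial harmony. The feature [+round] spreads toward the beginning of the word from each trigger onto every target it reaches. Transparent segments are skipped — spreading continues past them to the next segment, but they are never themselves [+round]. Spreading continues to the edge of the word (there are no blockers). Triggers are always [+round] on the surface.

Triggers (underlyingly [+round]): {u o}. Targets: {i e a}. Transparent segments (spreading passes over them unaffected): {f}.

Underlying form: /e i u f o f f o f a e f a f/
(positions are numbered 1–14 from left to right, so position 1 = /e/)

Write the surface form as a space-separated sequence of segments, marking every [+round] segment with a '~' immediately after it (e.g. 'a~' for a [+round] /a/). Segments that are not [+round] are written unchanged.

From /u/ at 3 leftward: 2 /i/ → [+round]; 1 /e/ → [+round]; word edge.
From /o/ at 5 leftward: 4 /f/ transparent; 3 /u/ is itself a trigger — this domain ends here.
From /o/ at 8 leftward: 7 /f/ transparent; 6 /f/ transparent; 5 /o/ is itself a trigger — this domain ends here.
Targets with no active source: positions 10 11 13 stay [-round].
[+round] positions on the surface: 1 2 3 5 8.

e~ i~ u~ f o~ f f o~ f a e f a f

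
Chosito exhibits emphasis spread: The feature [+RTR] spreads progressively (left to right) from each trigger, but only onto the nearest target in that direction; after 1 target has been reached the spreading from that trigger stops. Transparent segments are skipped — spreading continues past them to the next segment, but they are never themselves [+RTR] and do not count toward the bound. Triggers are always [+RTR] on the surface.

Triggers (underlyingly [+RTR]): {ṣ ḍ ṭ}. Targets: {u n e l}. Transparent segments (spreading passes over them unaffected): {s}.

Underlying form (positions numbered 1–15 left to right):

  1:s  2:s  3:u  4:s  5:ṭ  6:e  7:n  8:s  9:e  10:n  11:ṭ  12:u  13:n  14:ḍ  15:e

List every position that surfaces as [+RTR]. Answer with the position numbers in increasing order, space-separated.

From /ṭ/ at 5 rightward: 6 /e/ → [+RTR]; bound reached.
From /ṭ/ at 11 rightward: 12 /u/ → [+RTR]; bound reached.
From /ḍ/ at 14 rightward: 15 /e/ → [+RTR]; bound reached.
Targets with no active source: positions 3 7 9 10 13 stay [-emphatic].

5 6 11 12 14 15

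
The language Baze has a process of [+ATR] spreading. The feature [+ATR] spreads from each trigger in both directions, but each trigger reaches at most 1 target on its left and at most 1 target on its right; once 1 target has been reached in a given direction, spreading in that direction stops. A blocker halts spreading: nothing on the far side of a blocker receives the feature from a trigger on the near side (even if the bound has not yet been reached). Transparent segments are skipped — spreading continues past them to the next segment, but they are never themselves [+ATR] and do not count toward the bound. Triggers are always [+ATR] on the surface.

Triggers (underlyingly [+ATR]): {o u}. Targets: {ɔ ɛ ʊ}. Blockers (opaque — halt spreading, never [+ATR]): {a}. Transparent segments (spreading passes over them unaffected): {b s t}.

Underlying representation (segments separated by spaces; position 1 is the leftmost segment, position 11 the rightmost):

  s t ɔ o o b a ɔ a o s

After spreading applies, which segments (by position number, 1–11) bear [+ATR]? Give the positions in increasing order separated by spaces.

From /o/ at 4 rightward: 5 /o/ is itself a trigger — this domain ends here.
From /o/ at 4 leftward: 3 /ɔ/ → [+ATR]; bound reached.
From /o/ at 5 rightward: 6 /b/ transparent; 7 /a/ blocks.
From /o/ at 5 leftward: 4 /o/ is itself a trigger — this domain ends here.
From /o/ at 10 rightward: 11 /s/ transparent; word edge.
From /o/ at 10 leftward: 9 /a/ blocks.
Target with no active source: position 8 stays [-ATR].

3 4 5 10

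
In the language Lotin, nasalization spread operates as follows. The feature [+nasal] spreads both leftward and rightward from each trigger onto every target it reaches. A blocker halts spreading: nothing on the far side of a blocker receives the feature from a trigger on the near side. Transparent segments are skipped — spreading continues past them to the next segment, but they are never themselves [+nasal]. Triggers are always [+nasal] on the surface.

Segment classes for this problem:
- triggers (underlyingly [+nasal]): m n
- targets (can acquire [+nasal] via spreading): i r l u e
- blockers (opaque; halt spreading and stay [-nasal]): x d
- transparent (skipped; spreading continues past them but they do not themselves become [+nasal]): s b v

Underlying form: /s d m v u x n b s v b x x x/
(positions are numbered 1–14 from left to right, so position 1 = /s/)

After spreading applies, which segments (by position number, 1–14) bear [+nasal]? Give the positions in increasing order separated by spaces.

From /m/ at 3 rightward: 4 /v/ transparent; 5 /u/ → [+nasal]; 6 /x/ blocks.
From /m/ at 3 leftward: 2 /d/ blocks.
From /n/ at 7 rightward: 8 /b/ transparent; 9 /s/ transparent; 10 /v/ transparent; 11 /b/ transparent; 12 /x/ blocks.
From /n/ at 7 leftward: 6 /x/ blocks.

3 5 7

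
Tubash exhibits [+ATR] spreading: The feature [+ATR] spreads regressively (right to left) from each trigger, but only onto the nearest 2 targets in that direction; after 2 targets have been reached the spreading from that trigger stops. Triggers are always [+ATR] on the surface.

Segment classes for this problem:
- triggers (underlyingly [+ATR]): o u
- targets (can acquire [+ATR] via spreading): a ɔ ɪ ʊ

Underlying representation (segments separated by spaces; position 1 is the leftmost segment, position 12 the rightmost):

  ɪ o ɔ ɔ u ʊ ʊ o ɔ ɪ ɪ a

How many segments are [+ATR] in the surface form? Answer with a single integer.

From /o/ at 2 leftward: 1 /ɪ/ → [+ATR]; word edge.
From /u/ at 5 leftward: 4 /ɔ/ → [+ATR]; 3 /ɔ/ → [+ATR]; bound reached.
From /o/ at 8 leftward: 7 /ʊ/ → [+ATR]; 6 /ʊ/ → [+ATR]; bound reached.
Targets with no active source: positions 9 10 11 12 stay [-ATR].
[+ATR] positions on the surface: 1 2 3 4 5 6 7 8.

8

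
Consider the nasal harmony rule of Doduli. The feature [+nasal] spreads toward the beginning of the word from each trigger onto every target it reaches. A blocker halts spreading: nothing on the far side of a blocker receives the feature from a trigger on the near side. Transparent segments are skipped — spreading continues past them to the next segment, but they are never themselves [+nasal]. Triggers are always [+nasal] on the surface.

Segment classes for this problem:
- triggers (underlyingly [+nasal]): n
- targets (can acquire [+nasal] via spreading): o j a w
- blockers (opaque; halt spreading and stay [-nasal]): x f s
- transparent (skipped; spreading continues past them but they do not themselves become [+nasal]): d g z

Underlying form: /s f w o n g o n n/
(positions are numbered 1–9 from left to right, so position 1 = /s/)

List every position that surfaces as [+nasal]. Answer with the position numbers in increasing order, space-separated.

3 4 5 7 8 9

From /n/ at 5 leftward: 4 /o/ → [+nasal]; 3 /w/ → [+nasal]; 2 /f/ blocks.
From /n/ at 8 leftward: 7 /o/ → [+nasal]; 6 /g/ transparent; 5 /n/ is itself a trigger — this domain ends here.
From /n/ at 9 leftward: 8 /n/ is itself a trigger — this domain ends here.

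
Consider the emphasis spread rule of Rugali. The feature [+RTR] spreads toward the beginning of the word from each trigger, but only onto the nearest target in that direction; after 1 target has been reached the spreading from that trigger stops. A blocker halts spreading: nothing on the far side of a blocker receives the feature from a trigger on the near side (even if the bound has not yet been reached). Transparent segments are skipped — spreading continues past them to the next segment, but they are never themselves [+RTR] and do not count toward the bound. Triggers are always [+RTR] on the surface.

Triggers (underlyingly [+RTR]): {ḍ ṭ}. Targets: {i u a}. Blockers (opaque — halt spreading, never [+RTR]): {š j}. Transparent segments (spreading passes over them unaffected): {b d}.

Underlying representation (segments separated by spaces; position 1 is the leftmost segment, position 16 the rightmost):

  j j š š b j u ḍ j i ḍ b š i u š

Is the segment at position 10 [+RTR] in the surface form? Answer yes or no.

From /ḍ/ at 8 leftward: 7 /u/ → [+RTR]; bound reached.
From /ḍ/ at 11 leftward: 10 /i/ → [+RTR]; bound reached.
Targets with no active source: positions 14 15 stay [-emphatic].
[+RTR] positions on the surface: 7 8 10 11.

yes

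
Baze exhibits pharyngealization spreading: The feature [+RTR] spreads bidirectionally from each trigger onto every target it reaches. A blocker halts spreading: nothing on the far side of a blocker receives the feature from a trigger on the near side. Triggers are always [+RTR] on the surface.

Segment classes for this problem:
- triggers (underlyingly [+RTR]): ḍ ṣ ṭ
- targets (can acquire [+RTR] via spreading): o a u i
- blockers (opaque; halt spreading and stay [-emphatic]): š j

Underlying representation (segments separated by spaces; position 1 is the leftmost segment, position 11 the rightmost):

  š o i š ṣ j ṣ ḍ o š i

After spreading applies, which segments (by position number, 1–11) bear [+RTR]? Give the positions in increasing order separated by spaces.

From /ṣ/ at 5 rightward: 6 /j/ blocks.
From /ṣ/ at 5 leftward: 4 /š/ blocks.
From /ṣ/ at 7 rightward: 8 /ḍ/ is itself a trigger — this domain ends here.
From /ṣ/ at 7 leftward: 6 /j/ blocks.
From /ḍ/ at 8 rightward: 9 /o/ → [+RTR]; 10 /š/ blocks.
From /ḍ/ at 8 leftward: 7 /ṣ/ is itself a trigger — this domain ends here.
Targets with no active source: positions 2 3 11 stay [-emphatic].

5 7 8 9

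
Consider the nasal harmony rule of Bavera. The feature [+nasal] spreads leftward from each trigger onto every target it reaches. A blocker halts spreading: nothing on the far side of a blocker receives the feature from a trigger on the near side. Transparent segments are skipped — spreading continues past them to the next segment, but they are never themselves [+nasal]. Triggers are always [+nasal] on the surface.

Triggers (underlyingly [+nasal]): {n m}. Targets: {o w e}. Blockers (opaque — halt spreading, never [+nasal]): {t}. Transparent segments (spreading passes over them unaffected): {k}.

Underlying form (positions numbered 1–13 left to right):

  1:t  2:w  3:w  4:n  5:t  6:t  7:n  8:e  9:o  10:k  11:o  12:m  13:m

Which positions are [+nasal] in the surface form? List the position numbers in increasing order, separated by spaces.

2 3 4 7 8 9 11 12 13

From /n/ at 4 leftward: 3 /w/ → [+nasal]; 2 /w/ → [+nasal]; 1 /t/ blocks.
From /n/ at 7 leftward: 6 /t/ blocks.
From /m/ at 12 leftward: 11 /o/ → [+nasal]; 10 /k/ transparent; 9 /o/ → [+nasal]; 8 /e/ → [+nasal]; 7 /n/ is itself a trigger — this domain ends here.
From /m/ at 13 leftward: 12 /m/ is itself a trigger — this domain ends here.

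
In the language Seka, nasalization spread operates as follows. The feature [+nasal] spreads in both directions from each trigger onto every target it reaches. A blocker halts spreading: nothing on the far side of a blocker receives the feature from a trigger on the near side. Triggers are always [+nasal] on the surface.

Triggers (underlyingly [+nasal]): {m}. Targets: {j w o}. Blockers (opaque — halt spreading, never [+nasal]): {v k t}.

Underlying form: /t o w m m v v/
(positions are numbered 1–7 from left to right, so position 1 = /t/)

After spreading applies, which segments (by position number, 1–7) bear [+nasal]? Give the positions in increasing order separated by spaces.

From /m/ at 4 rightward: 5 /m/ is itself a trigger — this domain ends here.
From /m/ at 4 leftward: 3 /w/ → [+nasal]; 2 /o/ → [+nasal]; 1 /t/ blocks.
From /m/ at 5 rightward: 6 /v/ blocks.
From /m/ at 5 leftward: 4 /m/ is itself a trigger — this domain ends here.

2 3 4 5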